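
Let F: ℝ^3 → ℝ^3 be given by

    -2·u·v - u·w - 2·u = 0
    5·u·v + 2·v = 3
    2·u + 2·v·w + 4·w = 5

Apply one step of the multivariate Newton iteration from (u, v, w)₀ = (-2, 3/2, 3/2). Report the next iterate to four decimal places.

(-0.3810, 1.1429, 0.9762)

At (-2, 3/2, 3/2): F = (13.0000, -15.0000, 1.5000).
Jacobian J = [[-2·v - w - 2, -2·u, -u], [5·v, 5·u + 2, 0], [2, 2·w, 2·v + 4]].
At the point, J = [[-6.5000, 4.0000, 2.0000], [7.5000, -8.0000, 0.0000], [2.0000, 3.0000, 7.0000]] (det J = 231.0000).
Solving J·Δ = −F gives Δ = (1.6190, -0.3571, -0.5238).
Then the next iterate is (u, v, w)₁ = (-0.3810, 1.1429, 0.9762).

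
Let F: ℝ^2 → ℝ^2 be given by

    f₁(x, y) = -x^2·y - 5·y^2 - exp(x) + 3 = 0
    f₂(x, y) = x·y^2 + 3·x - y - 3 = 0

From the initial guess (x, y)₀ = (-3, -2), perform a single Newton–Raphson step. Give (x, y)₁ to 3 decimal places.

(-1.795, -0.767)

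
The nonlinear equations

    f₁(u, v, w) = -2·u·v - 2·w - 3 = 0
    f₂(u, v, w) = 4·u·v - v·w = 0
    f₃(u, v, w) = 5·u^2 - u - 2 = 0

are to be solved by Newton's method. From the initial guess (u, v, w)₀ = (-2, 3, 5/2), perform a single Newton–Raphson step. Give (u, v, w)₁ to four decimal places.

At (-2, 3, 5/2): F = (4.0000, -31.5000, 20.0000).
Jacobian J = [[-2·v, -2·u, -2], [4·v, 4·u - w, -v], [10·u - 1, 0, 0]].
At the point, J = [[-6.0000, 4.0000, -2.0000], [12.0000, -10.5000, -3.0000], [-21.0000, 0.0000, 0.0000]] (det J = 693.0000).
Solving J·Δ = −F gives Δ = (0.9524, -1.0606, -2.9784).
Then the next iterate is (u, v, w)₁ = (-1.0476, 1.9394, -0.4784).

(-1.0476, 1.9394, -0.4784)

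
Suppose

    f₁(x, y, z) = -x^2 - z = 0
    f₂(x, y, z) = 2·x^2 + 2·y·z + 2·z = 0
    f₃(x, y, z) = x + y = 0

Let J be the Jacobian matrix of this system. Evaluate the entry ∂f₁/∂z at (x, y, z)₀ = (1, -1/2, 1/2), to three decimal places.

-1.000

∂f₁/∂z = -1.
At (1, -1/2, 1/2) this is -1.000.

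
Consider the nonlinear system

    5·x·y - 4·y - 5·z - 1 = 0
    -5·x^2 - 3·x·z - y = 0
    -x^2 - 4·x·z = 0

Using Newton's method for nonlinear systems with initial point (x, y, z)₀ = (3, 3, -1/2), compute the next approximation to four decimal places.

(1.4157, 2.1505, -0.2219)

At (3, 3, -1/2): F = (34.5000, -43.5000, -3.0000).
Jacobian J = [[5·y, 5·x - 4, -5], [-10·x - 3·z, -1, -3·x], [-2·x - 4·z, 0, -4·x]].
At the point, J = [[15.0000, 11.0000, -5.0000], [-28.5000, -1.0000, -9.0000], [-4.0000, 0.0000, -12.0000]] (det J = -3166.0000).
Solving J·Δ = −F gives Δ = (-1.5843, -0.8495, 0.2781).
Then the next iterate is (x, y, z)₁ = (1.4157, 2.1505, -0.2219).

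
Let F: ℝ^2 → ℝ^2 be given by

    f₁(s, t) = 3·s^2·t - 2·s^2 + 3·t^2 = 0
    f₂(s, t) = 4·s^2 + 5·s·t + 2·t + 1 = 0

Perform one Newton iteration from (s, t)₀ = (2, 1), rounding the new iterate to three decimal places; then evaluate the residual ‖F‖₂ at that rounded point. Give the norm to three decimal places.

8.163

At (2, 1): F = (7.000, 29.000).
Jacobian J = [[6·s·t - 4·s, 3·s^2 + 6·t], [8·s + 5·t, 5·s + 2]].
At the point, J = [[4.000, 18.000], [21.000, 12.000]] (det J = -330.000).
Solving J·Δ = −F gives Δ = (-1.327, -0.094).
Then the next iterate is (s, t)₁ = (0.673, 0.906).
Re-evaluating at (0.673, 0.906): F = (2.78771, 7.67241), so ‖F‖₂ = 8.163.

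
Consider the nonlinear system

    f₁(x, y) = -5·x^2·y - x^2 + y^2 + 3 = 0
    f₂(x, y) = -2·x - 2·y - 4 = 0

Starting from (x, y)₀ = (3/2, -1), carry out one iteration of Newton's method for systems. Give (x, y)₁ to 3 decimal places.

At (3/2, -1): F = (13.000, -5.000).
Jacobian J = [[-10·x·y - 2·x, -5·x^2 + 2·y], [-2, -2]].
At the point, J = [[12.000, -13.250], [-2.000, -2.000]] (det J = -50.500).
Solving J·Δ = −F gives Δ = (-1.827, -0.673).
Then the next iterate is (x, y)₁ = (-0.327, -1.673).

(-0.327, -1.673)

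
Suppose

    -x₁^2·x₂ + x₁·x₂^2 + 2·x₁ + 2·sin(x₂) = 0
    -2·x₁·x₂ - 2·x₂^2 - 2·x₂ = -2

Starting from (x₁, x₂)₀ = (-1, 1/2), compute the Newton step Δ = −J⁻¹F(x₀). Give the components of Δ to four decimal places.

(0.5856, 0.4572)

At (-1, 1/2): F = (-1.791149, 1.5000).
Jacobian J = [[-2·x₁·x₂ + x₂^2 + 2, -x₁^2 + 2·x₁·x₂ + 2·cos(x₂)], [-2·x₂, -2·x₁ - 4·x₂ - 2]].
At the point, J = [[3.2500, -0.244835], [-1.0000, -2.0000]] (det J = -6.744835).
Solving J·Δ = −F gives Δ = (0.5856, 0.4572).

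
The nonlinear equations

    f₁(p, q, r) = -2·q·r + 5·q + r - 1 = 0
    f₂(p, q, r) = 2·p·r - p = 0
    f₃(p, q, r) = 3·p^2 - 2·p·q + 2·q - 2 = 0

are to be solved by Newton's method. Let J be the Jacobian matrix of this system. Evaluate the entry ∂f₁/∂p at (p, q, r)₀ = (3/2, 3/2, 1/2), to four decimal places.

0.0000

∂f₁/∂p = 0.
At (3/2, 3/2, 1/2) this is 0.0000.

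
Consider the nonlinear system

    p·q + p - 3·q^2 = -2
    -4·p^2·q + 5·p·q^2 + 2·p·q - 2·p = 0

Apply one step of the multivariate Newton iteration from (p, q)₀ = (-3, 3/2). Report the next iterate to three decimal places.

At (-3, 3/2): F = (-12.250, -90.750).
Jacobian J = [[q + 1, p - 6·q], [-8·p·q + 5·q^2 + 2·q - 2, -4·p^2 + 10·p·q + 2·p]].
At the point, J = [[2.500, -12.000], [48.250, -87.000]] (det J = 361.500).
Solving J·Δ = −F gives Δ = (0.064, -1.007).
Then the next iterate is (p, q)₁ = (-2.936, 0.493).

(-2.936, 0.493)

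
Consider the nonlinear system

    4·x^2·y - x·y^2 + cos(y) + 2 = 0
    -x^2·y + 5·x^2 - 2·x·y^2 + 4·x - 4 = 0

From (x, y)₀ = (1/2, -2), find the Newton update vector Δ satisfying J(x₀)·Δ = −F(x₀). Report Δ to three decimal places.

(0.133, 1.027)

At (1/2, -2): F = (-2.41615, -4.250).
Jacobian J = [[8·x·y - y^2, 4·x^2 - 2·x·y - sin(y)], [-2·x·y + 10·x - 2·y^2 + 4, -x^2 - 4·x·y]].
At the point, J = [[-12.000, 3.90930], [3.000, 3.750]] (det J = -56.72789).
Solving J·Δ = −F gives Δ = (0.133, 1.027).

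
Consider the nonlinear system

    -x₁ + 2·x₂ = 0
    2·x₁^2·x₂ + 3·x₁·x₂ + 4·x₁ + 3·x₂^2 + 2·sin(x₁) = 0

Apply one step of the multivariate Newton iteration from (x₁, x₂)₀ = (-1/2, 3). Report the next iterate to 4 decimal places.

(1.4825, 0.7413)

At (-1/2, 3): F = (6.5000, 21.041149).
Jacobian J = [[-1, 2], [4·x₁·x₂ + 3·x₂ + 2·cos(x₁) + 4, 2·x₁^2 + 3·x₁ + 6·x₂]].
At the point, J = [[-1.0000, 2.0000], [8.755165, 17.0000]] (det J = -34.510330).
Solving J·Δ = −F gives Δ = (1.9825, -2.2587).
Then the next iterate is (x₁, x₂)₁ = (1.4825, 0.7413).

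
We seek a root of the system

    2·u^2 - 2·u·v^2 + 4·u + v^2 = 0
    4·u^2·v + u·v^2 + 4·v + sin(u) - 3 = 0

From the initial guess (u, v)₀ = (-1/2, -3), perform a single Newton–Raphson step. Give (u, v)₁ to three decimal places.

At (-1/2, -3): F = (16.500, -22.97943).
Jacobian J = [[4·u - 2·v^2 + 4, -4·u·v + 2·v], [8·u·v + v^2 + cos(u), 4·u^2 + 2·u·v + 4]].
At the point, J = [[-16.000, -12.000], [21.87758, 8.000]] (det J = 134.53099).
Solving J·Δ = −F gives Δ = (1.069, -0.050).
Then the next iterate is (u, v)₁ = (0.569, -3.050).

(0.569, -3.050)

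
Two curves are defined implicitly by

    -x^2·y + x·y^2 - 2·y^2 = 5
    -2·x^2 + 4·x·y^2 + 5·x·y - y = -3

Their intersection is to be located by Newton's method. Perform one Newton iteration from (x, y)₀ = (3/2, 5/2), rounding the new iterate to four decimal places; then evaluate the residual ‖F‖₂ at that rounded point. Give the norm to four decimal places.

33.2079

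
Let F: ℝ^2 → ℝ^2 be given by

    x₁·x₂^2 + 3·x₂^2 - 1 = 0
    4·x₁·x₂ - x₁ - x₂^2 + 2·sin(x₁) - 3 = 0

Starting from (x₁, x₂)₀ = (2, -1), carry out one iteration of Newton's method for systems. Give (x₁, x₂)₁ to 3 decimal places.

At (2, -1): F = (4.000, -12.18141).
Jacobian J = [[x₂^2, 2·x₁·x₂ + 6·x₂], [4·x₂ + 2·cos(x₁) - 1, 4·x₁ - 2·x₂]].
At the point, J = [[1.000, -10.000], [-5.83229, 10.000]] (det J = -48.32294).
Solving J·Δ = −F gives Δ = (-1.693, 0.231).
Then the next iterate is (x₁, x₂)₁ = (0.307, -0.769).

(0.307, -0.769)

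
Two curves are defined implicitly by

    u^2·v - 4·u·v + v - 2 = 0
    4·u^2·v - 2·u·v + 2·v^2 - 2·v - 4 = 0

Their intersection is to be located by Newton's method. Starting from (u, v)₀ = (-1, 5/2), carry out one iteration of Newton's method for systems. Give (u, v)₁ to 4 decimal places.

(0.1833, 3.2917)

At (-1, 5/2): F = (13.0000, 18.5000).
Jacobian J = [[2·u·v - 4·v, u^2 - 4·u + 1], [8·u·v - 2·v, 4·u^2 - 2·u + 4·v - 2]].
At the point, J = [[-15.0000, 6.0000], [-25.0000, 14.0000]] (det J = -60.0000).
Solving J·Δ = −F gives Δ = (1.1833, 0.7917).
Then the next iterate is (u, v)₁ = (0.1833, 3.2917).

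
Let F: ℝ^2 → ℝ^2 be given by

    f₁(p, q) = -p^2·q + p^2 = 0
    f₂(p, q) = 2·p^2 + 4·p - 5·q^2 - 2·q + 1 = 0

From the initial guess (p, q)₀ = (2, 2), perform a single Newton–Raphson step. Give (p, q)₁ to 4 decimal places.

At (2, 2): F = (-4.0000, -7.0000).
Jacobian J = [[-2·p·q + 2·p, -p^2], [4·p + 4, -10·q - 2]].
At the point, J = [[-4.0000, -4.0000], [12.0000, -22.0000]] (det J = 136.0000).
Solving J·Δ = −F gives Δ = (-0.4412, -0.5588).
Then the next iterate is (p, q)₁ = (1.5588, 1.4412).

(1.5588, 1.4412)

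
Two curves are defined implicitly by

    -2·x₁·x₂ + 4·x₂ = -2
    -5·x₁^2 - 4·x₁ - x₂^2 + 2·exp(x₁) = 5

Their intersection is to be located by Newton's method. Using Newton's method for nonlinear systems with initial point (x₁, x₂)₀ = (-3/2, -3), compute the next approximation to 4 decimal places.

At (-3/2, -3): F = (-19.0000, -18.803740).
Jacobian J = [[-2·x₂, -2·x₁ + 4], [-10·x₁ + 2·exp(x₁) - 4, -2·x₂]].
At the point, J = [[6.0000, 7.0000], [11.446260, 6.0000]] (det J = -44.123822).
Solving J·Δ = −F gives Δ = (0.3995, 2.3719).
Then the next iterate is (x₁, x₂)₁ = (-1.1005, -0.6281).

(-1.1005, -0.6281)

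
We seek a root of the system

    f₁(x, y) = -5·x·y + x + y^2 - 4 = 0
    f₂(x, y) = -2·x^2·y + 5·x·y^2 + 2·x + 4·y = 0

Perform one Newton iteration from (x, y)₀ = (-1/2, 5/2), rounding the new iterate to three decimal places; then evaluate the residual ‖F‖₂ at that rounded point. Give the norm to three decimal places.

1.972

At (-1/2, 5/2): F = (8.000, -7.875).
Jacobian J = [[-5·y + 1, -5·x + 2·y], [-4·x·y + 5·y^2 + 2, -2·x^2 + 10·x·y + 4]].
At the point, J = [[-11.500, 7.500], [38.250, -9.000]] (det J = -183.375).
Solving J·Δ = −F gives Δ = (-0.071, -1.175).
Then the next iterate is (x, y)₁ = (-0.571, 1.325).
Re-evaluating at (-0.571, 1.325): F = (0.96750, -1.71832), so ‖F‖₂ = 1.972.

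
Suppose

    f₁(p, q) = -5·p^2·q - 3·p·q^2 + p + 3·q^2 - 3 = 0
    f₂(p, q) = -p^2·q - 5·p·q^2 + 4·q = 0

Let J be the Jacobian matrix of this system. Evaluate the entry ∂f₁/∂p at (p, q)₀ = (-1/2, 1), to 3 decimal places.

∂f₁/∂p = -10·p·q - 3·q^2 + 1.
At (-1/2, 1) this is 3.000.

3.000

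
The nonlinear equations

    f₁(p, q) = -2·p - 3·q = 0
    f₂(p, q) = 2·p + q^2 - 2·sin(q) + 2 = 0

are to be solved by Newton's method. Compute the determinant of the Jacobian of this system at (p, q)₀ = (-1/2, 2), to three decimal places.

-3.665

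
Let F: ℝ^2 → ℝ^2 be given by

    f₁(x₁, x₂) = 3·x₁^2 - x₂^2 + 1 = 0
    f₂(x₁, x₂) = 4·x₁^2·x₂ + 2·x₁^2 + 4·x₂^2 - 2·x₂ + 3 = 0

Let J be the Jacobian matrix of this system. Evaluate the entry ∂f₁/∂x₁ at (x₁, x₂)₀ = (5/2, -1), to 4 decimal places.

15.0000

∂f₁/∂x₁ = 6·x₁.
At (5/2, -1) this is 15.0000.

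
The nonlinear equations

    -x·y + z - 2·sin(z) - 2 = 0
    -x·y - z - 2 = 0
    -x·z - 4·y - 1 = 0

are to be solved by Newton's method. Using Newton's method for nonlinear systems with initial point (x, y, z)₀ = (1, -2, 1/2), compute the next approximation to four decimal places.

At (1, -2, 1/2): F = (-0.458851, -0.5000, 6.5000).
Jacobian J = [[-y, -x, -2·cos(z) + 1], [-y, -x, -1], [-z, -4, -x]].
At the point, J = [[2.0000, -1.0000, -0.755165], [2.0000, -1.0000, -1.0000], [-0.5000, -4.0000, -1.0000]] (det J = -2.081096).
Solving J·Δ = −F gives Δ = (0.9407, 1.5494, -0.1681).
Then the next iterate is (x, y, z)₁ = (1.9407, -0.4506, 0.3319).

(1.9407, -0.4506, 0.3319)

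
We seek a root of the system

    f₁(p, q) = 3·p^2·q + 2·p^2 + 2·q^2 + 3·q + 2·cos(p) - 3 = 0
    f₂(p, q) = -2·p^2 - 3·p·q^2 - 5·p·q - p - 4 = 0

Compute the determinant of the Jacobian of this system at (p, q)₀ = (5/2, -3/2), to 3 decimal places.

J = [[6·p·q + 4·p - 2·sin(p), 3·p^2 + 4·q + 3], [-4·p - 3·q^2 - 5·q - 1, -6·p·q - 5·p]].
At the point, J = [[-13.69694, 15.750], [-10.250, 10.000]].
det J = 24.468.

24.468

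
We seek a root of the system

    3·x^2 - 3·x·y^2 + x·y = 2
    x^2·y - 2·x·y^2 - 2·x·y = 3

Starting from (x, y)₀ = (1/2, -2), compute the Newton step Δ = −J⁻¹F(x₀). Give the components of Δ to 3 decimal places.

(-2.750, -3.385)

At (1/2, -2): F = (-8.250, -5.500).
Jacobian J = [[6·x - 3·y^2 + y, -6·x·y + x], [2·x·y - 2·y^2 - 2·y, x^2 - 4·x·y - 2·x]].
At the point, J = [[-11.000, 6.500], [-6.000, 3.250]] (det J = 3.250).
Solving J·Δ = −F gives Δ = (-2.750, -3.385).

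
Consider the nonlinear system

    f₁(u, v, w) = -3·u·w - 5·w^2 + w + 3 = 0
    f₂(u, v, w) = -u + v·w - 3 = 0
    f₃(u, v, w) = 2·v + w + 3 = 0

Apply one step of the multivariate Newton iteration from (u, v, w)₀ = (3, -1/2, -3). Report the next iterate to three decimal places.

At (3, -1/2, -3): F = (-18.000, -4.500, -1.000).
Jacobian J = [[-3·w, 0, -3·u - 10·w + 1], [-1, w, v], [0, 2, 1]].
At the point, J = [[9.000, 0.000, 22.000], [-1.000, -3.000, -0.500], [0.000, 2.000, 1.000]] (det J = -62.000).
Solving J·Δ = −F gives Δ = (-3.677, -0.661, 2.323).
Then the next iterate is (u, v, w)₁ = (-0.677, -1.161, -0.677).

(-0.677, -1.161, -0.677)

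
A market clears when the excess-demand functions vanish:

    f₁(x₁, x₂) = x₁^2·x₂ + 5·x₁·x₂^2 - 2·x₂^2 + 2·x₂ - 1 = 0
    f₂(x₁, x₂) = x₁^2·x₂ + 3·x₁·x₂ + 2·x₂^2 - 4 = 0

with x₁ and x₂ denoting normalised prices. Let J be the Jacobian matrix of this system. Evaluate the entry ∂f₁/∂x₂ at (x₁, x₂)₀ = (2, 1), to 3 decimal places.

∂f₁/∂x₂ = x₁^2 + 10·x₁·x₂ - 4·x₂ + 2.
At (2, 1) this is 22.000.

22.000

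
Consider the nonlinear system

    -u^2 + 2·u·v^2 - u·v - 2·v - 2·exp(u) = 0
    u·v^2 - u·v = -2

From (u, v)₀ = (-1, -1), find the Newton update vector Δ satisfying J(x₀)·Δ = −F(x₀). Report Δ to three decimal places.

(1.208, -0.805)

At (-1, -1): F = (-2.73576, 0.000).
Jacobian J = [[-2·u + 2·v^2 - v - 2·exp(u), 4·u·v - u - 2], [v^2 - v, 2·u·v - u]].
At the point, J = [[4.26424, 3.000], [2.000, 3.000]] (det J = 6.79272).
Solving J·Δ = −F gives Δ = (1.208, -0.805).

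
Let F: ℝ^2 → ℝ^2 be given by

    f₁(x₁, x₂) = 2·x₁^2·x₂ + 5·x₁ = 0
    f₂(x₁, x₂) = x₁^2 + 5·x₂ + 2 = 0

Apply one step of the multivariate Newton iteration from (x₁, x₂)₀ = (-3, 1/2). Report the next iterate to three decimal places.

At (-3, 1/2): F = (-6.000, 13.500).
Jacobian J = [[4·x₁·x₂ + 5, 2·x₁^2], [2·x₁, 5]].
At the point, J = [[-1.000, 18.000], [-6.000, 5.000]] (det J = 103.000).
Solving J·Δ = −F gives Δ = (2.650, 0.481).
Then the next iterate is (x₁, x₂)₁ = (-0.350, 0.981).

(-0.350, 0.981)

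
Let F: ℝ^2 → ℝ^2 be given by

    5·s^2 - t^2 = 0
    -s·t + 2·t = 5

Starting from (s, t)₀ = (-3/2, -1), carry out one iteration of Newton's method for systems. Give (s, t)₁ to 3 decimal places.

(-0.530, 1.151)

At (-3/2, -1): F = (10.250, -8.500).
Jacobian J = [[10·s, -2·t], [-t, -s + 2]].
At the point, J = [[-15.000, 2.000], [1.000, 3.500]] (det J = -54.500).
Solving J·Δ = −F gives Δ = (0.970, 2.151).
Then the next iterate is (s, t)₁ = (-0.530, 1.151).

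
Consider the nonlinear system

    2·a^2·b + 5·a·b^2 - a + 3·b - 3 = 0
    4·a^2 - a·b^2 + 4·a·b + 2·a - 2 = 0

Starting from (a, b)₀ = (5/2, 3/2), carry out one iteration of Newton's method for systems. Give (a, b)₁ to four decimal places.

(1.0663, 1.3175)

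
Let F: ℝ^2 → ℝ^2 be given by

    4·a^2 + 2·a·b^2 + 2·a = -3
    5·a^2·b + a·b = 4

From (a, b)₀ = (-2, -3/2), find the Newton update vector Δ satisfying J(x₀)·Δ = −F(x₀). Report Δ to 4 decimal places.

(0.9357, 0.2407)

At (-2, -3/2): F = (6.0000, -31.0000).
Jacobian J = [[8·a + 2·b^2 + 2, 4·a·b], [10·a·b + b, 5·a^2 + a]].
At the point, J = [[-9.5000, 12.0000], [28.5000, 18.0000]] (det J = -513.0000).
Solving J·Δ = −F gives Δ = (0.9357, 0.2407).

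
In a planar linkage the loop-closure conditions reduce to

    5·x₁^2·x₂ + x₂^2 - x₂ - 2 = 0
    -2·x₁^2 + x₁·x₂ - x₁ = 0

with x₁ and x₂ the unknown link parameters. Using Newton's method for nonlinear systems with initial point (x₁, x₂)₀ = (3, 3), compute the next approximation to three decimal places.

(1.679, 2.597)

At (3, 3): F = (139.000, -12.000).
Jacobian J = [[10·x₁·x₂, 5·x₁^2 + 2·x₂ - 1], [-4·x₁ + x₂ - 1, x₁]].
At the point, J = [[90.000, 50.000], [-10.000, 3.000]] (det J = 770.000).
Solving J·Δ = −F gives Δ = (-1.321, -0.403).
Then the next iterate is (x₁, x₂)₁ = (1.679, 2.597).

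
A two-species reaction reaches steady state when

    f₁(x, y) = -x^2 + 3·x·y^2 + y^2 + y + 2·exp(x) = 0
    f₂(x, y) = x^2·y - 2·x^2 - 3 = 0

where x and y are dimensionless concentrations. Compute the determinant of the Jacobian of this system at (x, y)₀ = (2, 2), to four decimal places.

91.1124

J = [[-2·x + 3·y^2 + 2·exp(x), 6·x·y + 2·y + 1], [2·x·y - 4·x, x^2]].
At the point, J = [[22.778112, 29.0000], [0.0000, 4.0000]].
det J = 91.1124.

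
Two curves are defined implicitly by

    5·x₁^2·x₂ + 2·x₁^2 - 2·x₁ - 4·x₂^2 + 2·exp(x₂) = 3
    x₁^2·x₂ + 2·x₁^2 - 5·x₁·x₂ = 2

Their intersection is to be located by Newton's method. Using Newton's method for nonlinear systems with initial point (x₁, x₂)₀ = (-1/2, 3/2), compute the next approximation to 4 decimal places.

(-0.3904, 0.9839)

At (-1/2, 3/2): F = (0.338378, 2.6250).
Jacobian J = [[10·x₁·x₂ + 4·x₁ - 2, 5·x₁^2 - 8·x₂ + 2·exp(x₂)], [2·x₁·x₂ + 4·x₁ - 5·x₂, x₁^2 - 5·x₁]].
At the point, J = [[-11.5000, -1.786622], [-11.0000, 2.7500]] (det J = -51.277840).
Solving J·Δ = −F gives Δ = (0.1096, -0.5161).
Then the next iterate is (x₁, x₂)₁ = (-0.3904, 0.9839).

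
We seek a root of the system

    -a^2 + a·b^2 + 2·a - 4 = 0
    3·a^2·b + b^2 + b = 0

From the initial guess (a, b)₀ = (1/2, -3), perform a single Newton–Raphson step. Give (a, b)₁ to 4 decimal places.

At (1/2, -3): F = (1.2500, 3.7500).
Jacobian J = [[-2·a + b^2 + 2, 2·a·b], [6·a·b, 3·a^2 + 2·b + 1]].
At the point, J = [[10.0000, -3.0000], [-9.0000, -4.2500]] (det J = -69.5000).
Solving J·Δ = −F gives Δ = (0.0854, 0.7014).
Then the next iterate is (a, b)₁ = (0.5854, -2.2986).

(0.5854, -2.2986)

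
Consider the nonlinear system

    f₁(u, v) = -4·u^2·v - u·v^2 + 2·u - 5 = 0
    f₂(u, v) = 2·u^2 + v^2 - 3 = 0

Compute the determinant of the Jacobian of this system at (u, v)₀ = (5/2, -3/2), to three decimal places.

J = [[-8·u·v - v^2 + 2, -4·u^2 - 2·u·v], [4·u, 2·v]].
At the point, J = [[29.750, -17.500], [10.000, -3.000]].
det J = 85.750.

85.750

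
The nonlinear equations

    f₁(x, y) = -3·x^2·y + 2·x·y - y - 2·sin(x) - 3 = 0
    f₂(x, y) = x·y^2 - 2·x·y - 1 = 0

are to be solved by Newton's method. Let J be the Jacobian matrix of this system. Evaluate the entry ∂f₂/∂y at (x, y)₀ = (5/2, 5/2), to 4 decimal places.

7.5000

∂f₂/∂y = 2·x·y - 2·x.
At (5/2, 5/2) this is 7.5000.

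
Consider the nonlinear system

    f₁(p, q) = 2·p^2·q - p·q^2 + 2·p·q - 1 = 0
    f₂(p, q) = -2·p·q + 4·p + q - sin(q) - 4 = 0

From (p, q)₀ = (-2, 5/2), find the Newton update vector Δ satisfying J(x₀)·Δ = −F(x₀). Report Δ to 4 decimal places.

(1.1540, 0.2159)

At (-2, 5/2): F = (21.5000, -0.098472).
Jacobian J = [[4·p·q - q^2 + 2·q, 2·p^2 - 2·p·q + 2·p], [-2·q + 4, -2·p - cos(q) + 1]].
At the point, J = [[-21.2500, 14.0000], [-1.0000, 5.801144]] (det J = -109.274302).
Solving J·Δ = −F gives Δ = (1.1540, 0.2159).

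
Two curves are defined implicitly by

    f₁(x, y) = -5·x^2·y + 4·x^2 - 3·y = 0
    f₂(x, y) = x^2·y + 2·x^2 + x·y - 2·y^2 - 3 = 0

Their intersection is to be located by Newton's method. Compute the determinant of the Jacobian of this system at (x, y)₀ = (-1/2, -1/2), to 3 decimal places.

-19.875

J = [[-10·x·y + 8·x, -5·x^2 - 3], [2·x·y + 4·x + y, x^2 + x - 4·y]].
At the point, J = [[-6.500, -4.250], [-2.000, 1.750]].
det J = -19.875.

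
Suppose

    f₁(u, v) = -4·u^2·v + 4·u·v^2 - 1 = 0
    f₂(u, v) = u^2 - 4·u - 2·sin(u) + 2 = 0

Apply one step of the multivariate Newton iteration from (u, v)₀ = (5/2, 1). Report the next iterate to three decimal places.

(3.632, -5.824)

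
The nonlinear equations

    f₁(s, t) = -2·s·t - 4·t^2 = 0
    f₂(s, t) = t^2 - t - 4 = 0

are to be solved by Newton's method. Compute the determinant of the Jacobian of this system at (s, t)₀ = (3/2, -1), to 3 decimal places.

-6.000

J = [[-2·t, -2·s - 8·t], [0, 2·t - 1]].
At the point, J = [[2.000, 5.000], [0.000, -3.000]].
det J = -6.000.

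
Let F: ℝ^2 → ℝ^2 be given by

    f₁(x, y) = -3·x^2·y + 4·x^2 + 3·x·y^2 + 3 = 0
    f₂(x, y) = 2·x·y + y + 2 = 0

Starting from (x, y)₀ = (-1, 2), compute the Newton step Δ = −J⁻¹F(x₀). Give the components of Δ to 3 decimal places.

(-0.250, -1.000)

At (-1, 2): F = (-11.000, 0.000).
Jacobian J = [[-6·x·y + 8·x + 3·y^2, -3·x^2 + 6·x·y], [2·y, 2·x + 1]].
At the point, J = [[16.000, -15.000], [4.000, -1.000]] (det J = 44.000).
Solving J·Δ = −F gives Δ = (-0.250, -1.000).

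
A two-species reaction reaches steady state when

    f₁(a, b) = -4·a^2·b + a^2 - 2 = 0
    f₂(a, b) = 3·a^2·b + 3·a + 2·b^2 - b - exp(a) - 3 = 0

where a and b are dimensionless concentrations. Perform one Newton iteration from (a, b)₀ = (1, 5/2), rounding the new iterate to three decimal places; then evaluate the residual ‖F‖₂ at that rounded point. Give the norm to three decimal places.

5.215

At (1, 5/2): F = (-11.000, 14.78172).
Jacobian J = [[-8·a·b + 2·a, -4·a^2], [6·a·b - exp(a) + 3, 3·a^2 + 4·b - 1]].
At the point, J = [[-18.000, -4.000], [15.28172, 12.000]] (det J = -154.87313).
Solving J·Δ = −F gives Δ = (-0.471, -0.633).
Then the next iterate is (a, b)₁ = (0.529, 1.867).
Re-evaluating at (0.529, 1.867): F = (-3.81001, 3.56153), so ‖F‖₂ = 5.215.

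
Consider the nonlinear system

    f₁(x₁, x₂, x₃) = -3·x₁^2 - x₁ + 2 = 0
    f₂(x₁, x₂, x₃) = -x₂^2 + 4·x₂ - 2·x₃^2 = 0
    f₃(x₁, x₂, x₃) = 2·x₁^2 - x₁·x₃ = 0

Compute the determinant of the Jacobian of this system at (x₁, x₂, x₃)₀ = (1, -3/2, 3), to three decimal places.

49.000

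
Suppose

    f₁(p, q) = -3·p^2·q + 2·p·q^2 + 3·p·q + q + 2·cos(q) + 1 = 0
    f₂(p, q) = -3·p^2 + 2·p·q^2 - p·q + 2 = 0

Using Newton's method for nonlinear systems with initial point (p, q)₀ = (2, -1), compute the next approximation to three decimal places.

At (2, -1): F = (11.08060, -4.000).
Jacobian J = [[-6·p·q + 2·q^2 + 3·q, -3·p^2 + 4·p·q + 3·p - 2·sin(q) + 1], [-6·p + 2·q^2 - q, 4·p·q - p]].
At the point, J = [[11.000, -11.31706], [-9.000, -10.000]] (det J = -211.85352).
Solving J·Δ = −F gives Δ = (-0.737, 0.263).
Then the next iterate is (p, q)₁ = (1.263, -0.737).

(1.263, -0.737)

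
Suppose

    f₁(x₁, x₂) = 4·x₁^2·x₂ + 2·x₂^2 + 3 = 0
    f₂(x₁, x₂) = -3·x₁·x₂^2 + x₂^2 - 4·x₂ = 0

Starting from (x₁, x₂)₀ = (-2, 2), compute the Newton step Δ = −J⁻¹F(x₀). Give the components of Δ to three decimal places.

At (-2, 2): F = (43.000, 20.000).
Jacobian J = [[8·x₁·x₂, 4·x₁^2 + 4·x₂], [-3·x₂^2, -6·x₁·x₂ + 2·x₂ - 4]].
At the point, J = [[-32.000, 24.000], [-12.000, 24.000]] (det J = -480.000).
Solving J·Δ = −F gives Δ = (1.150, -0.258).

(1.150, -0.258)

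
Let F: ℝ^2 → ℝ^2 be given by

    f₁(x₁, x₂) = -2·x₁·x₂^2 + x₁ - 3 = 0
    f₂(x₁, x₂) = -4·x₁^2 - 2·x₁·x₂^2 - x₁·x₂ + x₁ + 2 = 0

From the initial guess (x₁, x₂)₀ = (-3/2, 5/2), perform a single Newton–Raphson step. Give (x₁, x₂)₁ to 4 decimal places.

(-1.3427, 1.6706)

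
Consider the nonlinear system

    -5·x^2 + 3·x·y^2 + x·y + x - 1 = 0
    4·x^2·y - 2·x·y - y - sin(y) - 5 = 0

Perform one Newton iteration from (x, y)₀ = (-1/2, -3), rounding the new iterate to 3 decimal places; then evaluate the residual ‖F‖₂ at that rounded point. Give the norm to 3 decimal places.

3.925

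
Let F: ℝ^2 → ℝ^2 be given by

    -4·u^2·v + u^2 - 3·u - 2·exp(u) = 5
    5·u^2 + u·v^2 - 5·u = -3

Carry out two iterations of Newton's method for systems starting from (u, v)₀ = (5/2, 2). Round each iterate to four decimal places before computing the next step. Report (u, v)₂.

At (5/2, 2): F = (-80.614988, 31.7500).
Jacobian J = [[-8·u·v + 2·u - 2·exp(u) - 3, -4·u^2], [10·u + v^2 - 5, 2·u·v]].
At the point, J = [[-62.364988, -25.0000], [24.0000, 10.0000]] (det J = -23.649879).
Solving J·Δ = −F gives Δ = (-0.5243, -1.9167).
Then the next iterate is (u, v)₁ = (1.9757, 0.0833).
Round to (1.9757, 0.0833) and repeat: F = (-22.747651, 12.652162), J = [[-14.788539, -15.613562], [14.763939, 0.329152]].
Δ = (-0.8423, -0.6592), so (u, v)₂ = (1.1334, -0.5759).

(1.1334, -0.5759)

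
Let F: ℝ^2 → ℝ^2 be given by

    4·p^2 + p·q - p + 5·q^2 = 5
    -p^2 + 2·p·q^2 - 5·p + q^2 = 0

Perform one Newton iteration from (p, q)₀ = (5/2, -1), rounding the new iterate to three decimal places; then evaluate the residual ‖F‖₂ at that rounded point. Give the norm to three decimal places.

At (5/2, -1): F = (20.000, -12.750).
Jacobian J = [[8·p + q - 1, p + 10·q], [-2·p + 2·q^2 - 5, 4·p·q + 2·q]].
At the point, J = [[18.000, -7.500], [-8.000, -12.000]] (det J = -276.000).
Solving J·Δ = −F gives Δ = (-1.216, -0.252).
Then the next iterate is (p, q)₁ = (1.284, -1.252).
Re-evaluating at (1.284, -1.252): F = (6.54058, -2.47580), so ‖F‖₂ = 6.993.

6.993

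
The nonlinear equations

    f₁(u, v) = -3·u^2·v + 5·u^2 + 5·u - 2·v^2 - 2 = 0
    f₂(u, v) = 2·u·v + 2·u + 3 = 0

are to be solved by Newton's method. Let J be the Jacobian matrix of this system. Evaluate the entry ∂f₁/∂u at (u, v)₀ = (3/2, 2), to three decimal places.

∂f₁/∂u = -6·u·v + 10·u + 5.
At (3/2, 2) this is 2.000.

2.000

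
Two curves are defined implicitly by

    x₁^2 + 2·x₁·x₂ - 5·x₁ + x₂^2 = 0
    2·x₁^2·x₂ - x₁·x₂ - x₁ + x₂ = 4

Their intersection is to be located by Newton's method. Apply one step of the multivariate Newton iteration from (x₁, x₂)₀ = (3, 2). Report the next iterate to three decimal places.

(2.308, 1.346)

At (3, 2): F = (10.000, 25.000).
Jacobian J = [[2·x₁ + 2·x₂ - 5, 2·x₁ + 2·x₂], [4·x₁·x₂ - x₂ - 1, 2·x₁^2 - x₁ + 1]].
At the point, J = [[5.000, 10.000], [21.000, 16.000]] (det J = -130.000).
Solving J·Δ = −F gives Δ = (-0.692, -0.654).
Then the next iterate is (x₁, x₂)₁ = (2.308, 1.346).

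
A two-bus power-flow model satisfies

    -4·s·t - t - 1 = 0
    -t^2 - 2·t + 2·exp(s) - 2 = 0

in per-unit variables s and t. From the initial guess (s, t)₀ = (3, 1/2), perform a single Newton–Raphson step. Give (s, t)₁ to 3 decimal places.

At (3, 1/2): F = (-7.500, 36.92107).
Jacobian J = [[-4·t, -4·s - 1], [2·exp(s), -2·t - 2]].
At the point, J = [[-2.000, -13.000], [40.17107, -3.000]] (det J = 528.22396).
Solving J·Δ = −F gives Δ = (-0.951, -0.431).
Then the next iterate is (s, t)₁ = (2.049, 0.069).

(2.049, 0.069)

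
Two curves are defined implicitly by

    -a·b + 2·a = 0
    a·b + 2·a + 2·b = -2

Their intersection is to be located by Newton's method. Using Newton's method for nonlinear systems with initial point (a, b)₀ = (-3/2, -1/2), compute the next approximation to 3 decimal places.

At (-3/2, -1/2): F = (-3.750, -1.250).
Jacobian J = [[-b + 2, -a], [b + 2, a + 2]].
At the point, J = [[2.500, 1.500], [1.500, 0.500]] (det J = -1.000).
Solving J·Δ = −F gives Δ = (0.000, 2.500).
Then the next iterate is (a, b)₁ = (-1.500, 2.000).

(-1.500, 2.000)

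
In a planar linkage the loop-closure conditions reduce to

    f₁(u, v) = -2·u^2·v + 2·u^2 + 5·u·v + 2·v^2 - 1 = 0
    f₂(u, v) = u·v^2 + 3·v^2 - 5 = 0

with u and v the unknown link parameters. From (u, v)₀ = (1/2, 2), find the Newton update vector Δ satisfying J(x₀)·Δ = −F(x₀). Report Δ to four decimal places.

(-0.9861, -0.3611)

At (1/2, 2): F = (11.5000, 9.0000).
Jacobian J = [[-4·u·v + 4·u + 5·v, -2·u^2 + 5·u + 4·v], [v^2, 2·u·v + 6·v]].
At the point, J = [[8.0000, 10.0000], [4.0000, 14.0000]] (det J = 72.0000).
Solving J·Δ = −F gives Δ = (-0.9861, -0.3611).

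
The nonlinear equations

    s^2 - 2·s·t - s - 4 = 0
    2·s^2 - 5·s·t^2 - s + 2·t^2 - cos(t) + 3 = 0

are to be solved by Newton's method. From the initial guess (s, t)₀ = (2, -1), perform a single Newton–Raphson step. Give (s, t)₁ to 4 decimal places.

(1.6162, -0.9797)

At (2, -1): F = (2.0000, 0.459698).
Jacobian J = [[2·s - 2·t - 1, -2·s], [4·s - 5·t^2 - 1, -10·s·t + 4·t + sin(t)]].
At the point, J = [[5.0000, -4.0000], [2.0000, 15.158529]] (det J = 83.792645).
Solving J·Δ = −F gives Δ = (-0.3838, 0.0203).
Then the next iterate is (s, t)₁ = (1.6162, -0.9797).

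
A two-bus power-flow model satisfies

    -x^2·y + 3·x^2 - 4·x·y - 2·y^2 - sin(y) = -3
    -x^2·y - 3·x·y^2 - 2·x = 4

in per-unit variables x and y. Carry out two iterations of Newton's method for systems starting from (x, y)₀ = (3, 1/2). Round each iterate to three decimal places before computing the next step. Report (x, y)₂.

(-0.895, -0.469)

At (3, 1/2): F = (18.52057, -16.750).
Jacobian J = [[-2·x·y + 6·x - 4·y, -x^2 - 4·x - 4·y - cos(y)], [-2·x·y - 3·y^2 - 2, -x^2 - 6·x·y]].
At the point, J = [[13.000, -23.87758], [-5.750, -18.000]] (det J = -371.29610).
Solving J·Δ = −F gives Δ = (-1.975, -0.300).
Then the next iterate is (x, y)₁ = (1.025, 0.200).
Round to (1.025, 0.200) and repeat: F = (4.84308, -6.38312), J = [[4.940, -6.93069], [-2.530, -2.28062]].
Δ = (-1.920, -0.669), so (x, y)₂ = (-0.895, -0.469).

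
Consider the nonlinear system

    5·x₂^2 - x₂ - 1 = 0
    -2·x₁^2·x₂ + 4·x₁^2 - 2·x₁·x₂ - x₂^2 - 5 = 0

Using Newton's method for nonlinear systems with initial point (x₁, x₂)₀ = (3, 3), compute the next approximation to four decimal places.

At (3, 3): F = (41.0000, -50.0000).
Jacobian J = [[0, 10·x₂ - 1], [-4·x₁·x₂ + 8·x₁ - 2·x₂, -2·x₁^2 - 2·x₁ - 2·x₂]].
At the point, J = [[0.0000, 29.0000], [-18.0000, -30.0000]] (det J = 522.0000).
Solving J·Δ = −F gives Δ = (-0.4215, -1.4138).
Then the next iterate is (x₁, x₂)₁ = (2.5785, 1.5862).

(2.5785, 1.5862)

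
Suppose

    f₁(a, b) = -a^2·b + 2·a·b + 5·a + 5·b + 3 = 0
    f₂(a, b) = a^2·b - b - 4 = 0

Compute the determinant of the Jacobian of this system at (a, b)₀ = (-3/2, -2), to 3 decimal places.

-4.750

J = [[-2·a·b + 2·b + 5, -a^2 + 2·a + 5], [2·a·b, a^2 - 1]].
At the point, J = [[-5.000, -0.250], [6.000, 1.250]].
det J = -4.750.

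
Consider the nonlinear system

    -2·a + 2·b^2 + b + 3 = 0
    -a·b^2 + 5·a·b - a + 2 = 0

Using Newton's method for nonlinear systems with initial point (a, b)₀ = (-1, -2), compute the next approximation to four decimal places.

(-0.7701, -0.4943)

At (-1, -2): F = (11.0000, 17.0000).
Jacobian J = [[-2, 4·b + 1], [-b^2 + 5·b - 1, -2·a·b + 5·a]].
At the point, J = [[-2.0000, -7.0000], [-15.0000, -9.0000]] (det J = -87.0000).
Solving J·Δ = −F gives Δ = (0.2299, 1.5057).
Then the next iterate is (a, b)₁ = (-0.7701, -0.4943).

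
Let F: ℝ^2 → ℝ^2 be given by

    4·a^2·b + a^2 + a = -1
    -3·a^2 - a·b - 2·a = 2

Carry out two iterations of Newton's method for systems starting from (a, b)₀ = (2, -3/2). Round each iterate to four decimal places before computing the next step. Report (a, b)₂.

At (2, -3/2): F = (-17.0000, -15.0000).
Jacobian J = [[8·a·b + 2·a + 1, 4·a^2], [-6·a - b - 2, -a]].
At the point, J = [[-19.0000, 16.0000], [-12.5000, -2.0000]] (det J = 238.0000).
Solving J·Δ = −F gives Δ = (-1.1513, -0.3046).
Then the next iterate is (a, b)₁ = (0.8487, -1.8046).
Round to (0.8487, -1.8046) and repeat: F = (-2.630362, -4.326711), J = [[-9.555112, 2.881167], [-5.2876, -0.8487]].
Δ = (-0.6296, -1.1752), so (a, b)₂ = (0.2191, -2.9798).

(0.2191, -2.9798)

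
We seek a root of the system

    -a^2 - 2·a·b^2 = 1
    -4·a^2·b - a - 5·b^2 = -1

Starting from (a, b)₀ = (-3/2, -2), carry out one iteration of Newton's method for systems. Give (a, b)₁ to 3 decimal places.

(-1.212, -1.391)

At (-3/2, -2): F = (8.750, 0.500).
Jacobian J = [[-2·a - 2·b^2, -4·a·b], [-8·a·b - 1, -4·a^2 - 10·b]].
At the point, J = [[-5.000, -12.000], [-25.000, 11.000]] (det J = -355.000).
Solving J·Δ = −F gives Δ = (0.288, 0.609).
Then the next iterate is (a, b)₁ = (-1.212, -1.391).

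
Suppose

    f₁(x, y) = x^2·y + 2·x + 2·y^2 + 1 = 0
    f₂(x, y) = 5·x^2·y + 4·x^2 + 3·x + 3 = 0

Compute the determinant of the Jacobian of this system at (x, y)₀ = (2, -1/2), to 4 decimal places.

J = [[2·x·y + 2, x^2 + 4·y], [10·x·y + 8·x + 3, 5·x^2]].
At the point, J = [[0.0000, 2.0000], [9.0000, 20.0000]].
det J = -18.0000.

-18.0000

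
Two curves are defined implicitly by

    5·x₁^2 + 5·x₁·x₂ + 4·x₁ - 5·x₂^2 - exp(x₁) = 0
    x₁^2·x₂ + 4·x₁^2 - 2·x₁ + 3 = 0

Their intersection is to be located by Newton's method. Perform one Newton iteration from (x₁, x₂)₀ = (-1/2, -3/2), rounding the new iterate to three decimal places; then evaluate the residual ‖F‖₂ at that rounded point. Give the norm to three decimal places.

At (-1/2, -3/2): F = (-8.85653, 4.625).
Jacobian J = [[10·x₁ + 5·x₂ - exp(x₁) + 4, 5·x₁ - 10·x₂], [2·x₁·x₂ + 8·x₁ - 2, x₁^2]].
At the point, J = [[-9.10653, 12.500], [-4.500, 0.250]] (det J = 53.97337).
Solving J·Δ = −F gives Δ = (1.112, 1.519).
Then the next iterate is (x₁, x₂)₁ = (0.612, 0.019).
Re-evaluating at (0.612, 0.019): F = (2.53294, 3.28129), so ‖F‖₂ = 4.145.

4.145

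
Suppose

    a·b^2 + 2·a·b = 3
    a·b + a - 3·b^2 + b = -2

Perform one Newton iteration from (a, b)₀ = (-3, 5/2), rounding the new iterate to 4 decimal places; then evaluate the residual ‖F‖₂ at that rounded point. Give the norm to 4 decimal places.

12.8379

At (-3, 5/2): F = (-36.7500, -24.7500).
Jacobian J = [[b^2 + 2·b, 2·a·b + 2·a], [b + 1, a - 6·b + 1]].
At the point, J = [[11.2500, -21.0000], [3.5000, -17.0000]] (det J = -117.7500).
Solving J·Δ = −F gives Δ = (0.8917, -1.2723).
Then the next iterate is (a, b)₁ = (-2.1083, 1.2277).
Re-evaluating at (-2.1083, 1.2277): F = (-11.354449, -5.990702), so ‖F‖₂ = 12.8379.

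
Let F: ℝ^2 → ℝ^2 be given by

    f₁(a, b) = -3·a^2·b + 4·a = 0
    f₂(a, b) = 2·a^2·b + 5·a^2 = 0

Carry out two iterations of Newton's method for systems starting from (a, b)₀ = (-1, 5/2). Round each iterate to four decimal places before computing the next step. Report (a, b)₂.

At (-1, 5/2): F = (-11.5000, 10.0000).
Jacobian J = [[-6·a·b + 4, -3·a^2], [4·a·b + 10·a, 2·a^2]].
At the point, J = [[19.0000, -3.0000], [-20.0000, 2.0000]] (det J = -22.0000).
Solving J·Δ = −F gives Δ = (0.3182, -1.8182).
Then the next iterate is (a, b)₁ = (-0.6818, 0.6818).
Round to (-0.6818, 0.6818) and repeat: F = (-3.678007, 2.958127), J = [[6.789107, -1.394554], [-8.677405, 0.929702]].
Δ = (0.1219, -2.0439), so (a, b)₂ = (-0.5599, -1.3621).

(-0.5599, -1.3621)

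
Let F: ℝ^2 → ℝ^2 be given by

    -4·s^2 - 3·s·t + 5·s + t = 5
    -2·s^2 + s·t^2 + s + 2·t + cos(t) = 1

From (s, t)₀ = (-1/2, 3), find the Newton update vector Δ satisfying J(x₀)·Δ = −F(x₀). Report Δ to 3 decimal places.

At (-1/2, 3): F = (-1.000, -1.48999).
Jacobian J = [[-8·s - 3·t + 5, -3·s + 1], [-4·s + t^2 + 1, 2·s·t - sin(t) + 2]].
At the point, J = [[0.000, 2.500], [12.000, -1.14112]] (det J = -30.000).
Solving J·Δ = −F gives Δ = (0.162, 0.400).

(0.162, 0.400)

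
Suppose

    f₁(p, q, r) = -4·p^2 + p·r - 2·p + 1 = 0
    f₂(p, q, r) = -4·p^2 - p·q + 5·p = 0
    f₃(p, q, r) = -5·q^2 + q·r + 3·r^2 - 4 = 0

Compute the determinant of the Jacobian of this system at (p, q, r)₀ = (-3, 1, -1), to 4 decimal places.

J = [[-8·p + r - 2, 0, p], [-8·p - q + 5, -p, 0], [0, -10·q + r, q + 6·r]].
At the point, J = [[21.0000, 0.0000, -3.0000], [28.0000, 3.0000, 0.0000], [0.0000, -11.0000, -5.0000]].
det J = 609.0000.

609.0000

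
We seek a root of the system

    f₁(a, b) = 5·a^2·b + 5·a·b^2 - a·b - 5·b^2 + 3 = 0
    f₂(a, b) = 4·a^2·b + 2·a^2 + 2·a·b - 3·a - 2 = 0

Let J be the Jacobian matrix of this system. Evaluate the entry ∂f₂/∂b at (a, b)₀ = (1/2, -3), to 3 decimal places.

2.000

∂f₂/∂b = 4·a^2 + 2·a.
At (1/2, -3) this is 2.000.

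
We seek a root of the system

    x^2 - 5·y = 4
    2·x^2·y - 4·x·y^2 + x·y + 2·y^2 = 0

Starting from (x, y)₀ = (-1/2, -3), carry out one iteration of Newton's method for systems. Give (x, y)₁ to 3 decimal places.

At (-1/2, -3): F = (11.250, 36.000).
Jacobian J = [[2·x, -5], [4·x·y - 4·y^2 + y, 2·x^2 - 8·x·y + x + 4·y]].
At the point, J = [[-1.000, -5.000], [-33.000, -24.000]] (det J = -141.000).
Solving J·Δ = −F gives Δ = (-0.638, 2.378).
Then the next iterate is (x, y)₁ = (-1.138, -0.622).

(-1.138, -0.622)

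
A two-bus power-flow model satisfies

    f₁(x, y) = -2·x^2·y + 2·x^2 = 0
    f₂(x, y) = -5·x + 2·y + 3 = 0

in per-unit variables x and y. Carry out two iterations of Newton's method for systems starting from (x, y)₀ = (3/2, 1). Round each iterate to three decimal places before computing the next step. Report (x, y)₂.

(1.000, 1.000)

At (3/2, 1): F = (0.000, -2.500).
Jacobian J = [[-4·x·y + 4·x, -2·x^2], [-5, 2]].
At the point, J = [[0.000, -4.500], [-5.000, 2.000]] (det J = -22.500).
Solving J·Δ = −F gives Δ = (-0.500, 0.000).
Then the next iterate is (x, y)₁ = (1.000, 1.000).
Round to (1.000, 1.000) and repeat: F = (0.000, 0.000), J = [[0.000, -2.000], [-5.000, 2.000]].
Δ = (0.000, 0.000), so (x, y)₂ = (1.000, 1.000).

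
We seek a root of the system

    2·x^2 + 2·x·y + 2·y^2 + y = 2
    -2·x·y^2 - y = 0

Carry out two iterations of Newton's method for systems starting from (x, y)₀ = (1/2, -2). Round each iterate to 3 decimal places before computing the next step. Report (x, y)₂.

(0.353, -1.458)

At (1/2, -2): F = (2.500, -2.000).
Jacobian J = [[4·x + 2·y, 2·x + 4·y + 1], [-2·y^2, -4·x·y - 1]].
At the point, J = [[-2.000, -6.000], [-8.000, 3.000]] (det J = -54.000).
Solving J·Δ = −F gives Δ = (-0.083, 0.444).
Then the next iterate is (x, y)₁ = (0.417, -1.556).
Round to (0.417, -1.556) and repeat: F = (0.33635, -0.46323), J = [[-1.444, -4.390], [-4.84227, 1.59541]].
Δ = (-0.064, 0.098), so (x, y)₂ = (0.353, -1.458).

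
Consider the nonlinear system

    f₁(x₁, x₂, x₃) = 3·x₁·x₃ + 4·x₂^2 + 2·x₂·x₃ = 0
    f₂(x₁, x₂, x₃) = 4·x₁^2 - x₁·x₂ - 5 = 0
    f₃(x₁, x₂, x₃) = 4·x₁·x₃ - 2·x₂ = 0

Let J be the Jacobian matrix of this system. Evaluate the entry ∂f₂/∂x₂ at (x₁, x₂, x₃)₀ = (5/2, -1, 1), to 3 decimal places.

-2.500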